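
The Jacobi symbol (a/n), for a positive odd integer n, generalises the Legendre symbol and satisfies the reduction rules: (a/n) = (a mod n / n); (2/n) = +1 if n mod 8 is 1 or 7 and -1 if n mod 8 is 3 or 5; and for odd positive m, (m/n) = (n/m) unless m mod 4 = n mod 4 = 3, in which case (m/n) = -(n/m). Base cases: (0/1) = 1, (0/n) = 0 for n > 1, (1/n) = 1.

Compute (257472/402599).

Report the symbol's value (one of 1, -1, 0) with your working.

factor out 2^6: 257472 = 2^6·4023; with 402599 mod 8 = 7, (2/402599) = +1; sign now +1; continue with (4023/402599)
flip (4023/402599) -> (402599/4023): both odd, 4023 mod 4 = 3, 402599 mod 4 = 3, so the flip contributes -1; sign now -1
(402599/4023): 402599 mod 4023 = 299, so (402599/4023) = (299/4023)
flip (299/4023) -> (4023/299): both odd, 299 mod 4 = 3, 4023 mod 4 = 3, so the flip contributes -1; sign now +1
(4023/299): 4023 mod 299 = 136, so (4023/299) = (136/299)
factor out 2^3: 136 = 2^3·17; with 299 mod 8 = 3, (2/299) = -1; sign now -1; continue with (17/299)
flip (17/299) -> (299/17): both odd, 17 mod 4 = 1, 299 mod 4 = 3, so the flip contributes +1; sign now -1
(299/17): 299 mod 17 = 10, so (299/17) = (10/17)
factor out 2^1: 10 = 2^1·5; with 17 mod 8 = 1, (2/17) = +1; sign now -1; continue with (5/17)
flip (5/17) -> (17/5): both odd, 5 mod 4 = 1, 17 mod 4 = 1, so the flip contributes +1; sign now -1
(17/5): 17 mod 5 = 2, so (17/5) = (2/5)
factor out 2^1: 2 = 2^1·1; with 5 mod 8 = 5, (2/5) = -1; sign now +1; continue with (1/5)
reached (1/5) = 1, so the symbol is +1

1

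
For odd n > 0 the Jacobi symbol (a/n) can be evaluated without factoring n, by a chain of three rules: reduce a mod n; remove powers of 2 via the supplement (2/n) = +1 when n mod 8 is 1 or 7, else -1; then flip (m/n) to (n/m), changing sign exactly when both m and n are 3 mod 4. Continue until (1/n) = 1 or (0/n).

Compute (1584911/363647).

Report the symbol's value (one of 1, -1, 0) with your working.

(1584911/363647) = (130323/363647)   [reduce mod 363647]
reciprocity: (130323/363647) = -1·(363647/130323) since 130323 mod 4 = 3, 363647 mod 4 = 3; sign now -1
(363647/130323) = (103001/130323)   [reduce mod 130323]
reciprocity: (103001/130323) = +1·(130323/103001) since 103001 mod 4 = 1, 130323 mod 4 = 3; sign now -1
(130323/103001) = (27322/103001)   [reduce mod 103001]
27322 = 2^1·13661; (2/103001) = +1 since 103001 mod 8 = 1, so (27322/103001) = (+1)^1·(13661/103001); sign now -1
reciprocity: (13661/103001) = +1·(103001/13661) since 13661 mod 4 = 1, 103001 mod 4 = 1; sign now -1
(103001/13661) = (7374/13661)   [reduce mod 13661]
7374 = 2^1·3687; (2/13661) = -1 since 13661 mod 8 = 5, so (7374/13661) = (-1)^1·(3687/13661); sign now +1
reciprocity: (3687/13661) = +1·(13661/3687) since 3687 mod 4 = 3, 13661 mod 4 = 1; sign now +1
(13661/3687) = (2600/3687)   [reduce mod 3687]
2600 = 2^3·325; (2/3687) = +1 since 3687 mod 8 = 7, so (2600/3687) = (+1)^3·(325/3687); sign now +1
reciprocity: (325/3687) = +1·(3687/325) since 325 mod 4 = 1, 3687 mod 4 = 3; sign now +1
(3687/325) = (112/325)   [reduce mod 325]
112 = 2^4·7; (2/325) = -1 since 325 mod 8 = 5, so (112/325) = (-1)^4·(7/325); sign now +1
reciprocity: (7/325) = +1·(325/7) since 7 mod 4 = 3, 325 mod 4 = 1; sign now +1
(325/7) = (3/7)   [reduce mod 7]
reciprocity: (3/7) = -1·(7/3) since 3 mod 4 = 3, 7 mod 4 = 3; sign now -1
(7/3) = (1/3)   [reduce mod 3]
(1/3) = 1; final value = sign = -1

-1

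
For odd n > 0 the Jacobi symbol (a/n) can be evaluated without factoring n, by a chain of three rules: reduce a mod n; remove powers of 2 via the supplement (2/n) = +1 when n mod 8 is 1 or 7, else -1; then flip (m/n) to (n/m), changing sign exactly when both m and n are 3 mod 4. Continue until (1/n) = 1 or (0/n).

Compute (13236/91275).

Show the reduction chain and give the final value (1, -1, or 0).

0

13236 = 2^2·3309; (2/91275) = -1 since 91275 mod 8 = 3, so (13236/91275) = (-1)^2·(3309/91275); sign now +1
reciprocity: (3309/91275) = +1·(91275/3309) since 3309 mod 4 = 1, 91275 mod 4 = 3; sign now +1
(91275/3309) = (1932/3309)   [reduce mod 3309]
1932 = 2^2·483; (2/3309) = -1 since 3309 mod 8 = 5, so (1932/3309) = (-1)^2·(483/3309); sign now +1
reciprocity: (483/3309) = +1·(3309/483) since 483 mod 4 = 3, 3309 mod 4 = 1; sign now +1
(3309/483) = (411/483)   [reduce mod 483]
reciprocity: (411/483) = -1·(483/411) since 411 mod 4 = 3, 483 mod 4 = 3; sign now -1
(483/411) = (72/411)   [reduce mod 411]
72 = 2^3·9; (2/411) = -1 since 411 mod 8 = 3, so (72/411) = (-1)^3·(9/411); sign now +1
reciprocity: (9/411) = +1·(411/9) since 9 mod 4 = 1, 411 mod 4 = 3; sign now +1
(411/9) = (6/9)   [reduce mod 9]
6 = 2^1·3; (2/9) = +1 since 9 mod 8 = 1, so (6/9) = (+1)^1·(3/9); sign now +1
reciprocity: (3/9) = +1·(9/3) since 3 mod 4 = 3, 9 mod 4 = 1; sign now +1
(9/3) = (0/3)   [reduce mod 3]
(0/3) = 0   [gcd(a, n) > 1]; final value = 0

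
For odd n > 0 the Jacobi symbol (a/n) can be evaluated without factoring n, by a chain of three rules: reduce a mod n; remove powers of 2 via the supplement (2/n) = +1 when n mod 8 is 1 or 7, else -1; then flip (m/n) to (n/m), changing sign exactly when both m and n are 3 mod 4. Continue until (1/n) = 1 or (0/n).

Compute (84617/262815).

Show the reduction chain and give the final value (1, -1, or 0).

-1

flip (84617/262815) -> (262815/84617): both odd, 84617 mod 4 = 1, 262815 mod 4 = 3, so the flip contributes +1; sign now +1
(262815/84617): 262815 mod 84617 = 8964, so (262815/84617) = (8964/84617)
factor out 2^2: 8964 = 2^2·2241; with 84617 mod 8 = 1, (2/84617) = +1; sign now +1; continue with (2241/84617)
flip (2241/84617) -> (84617/2241): both odd, 2241 mod 4 = 1, 84617 mod 4 = 1, so the flip contributes +1; sign now +1
(84617/2241): 84617 mod 2241 = 1700, so (84617/2241) = (1700/2241)
factor out 2^2: 1700 = 2^2·425; with 2241 mod 8 = 1, (2/2241) = +1; sign now +1; continue with (425/2241)
flip (425/2241) -> (2241/425): both odd, 425 mod 4 = 1, 2241 mod 4 = 1, so the flip contributes +1; sign now +1
(2241/425): 2241 mod 425 = 116, so (2241/425) = (116/425)
factor out 2^2: 116 = 2^2·29; with 425 mod 8 = 1, (2/425) = +1; sign now +1; continue with (29/425)
flip (29/425) -> (425/29): both odd, 29 mod 4 = 1, 425 mod 4 = 1, so the flip contributes +1; sign now +1
(425/29): 425 mod 29 = 19, so (425/29) = (19/29)
flip (19/29) -> (29/19): both odd, 19 mod 4 = 3, 29 mod 4 = 1, so the flip contributes +1; sign now +1
(29/19): 29 mod 19 = 10, so (29/19) = (10/19)
factor out 2^1: 10 = 2^1·5; with 19 mod 8 = 3, (2/19) = -1; sign now -1; continue with (5/19)
flip (5/19) -> (19/5): both odd, 5 mod 4 = 1, 19 mod 4 = 3, so the flip contributes +1; sign now -1
(19/5): 19 mod 5 = 4, so (19/5) = (4/5)
factor out 2^2: 4 = 2^2·1; with 5 mod 8 = 5, (2/5) = -1; sign now -1; continue with (1/5)
reached (1/5) = 1, so the symbol is -1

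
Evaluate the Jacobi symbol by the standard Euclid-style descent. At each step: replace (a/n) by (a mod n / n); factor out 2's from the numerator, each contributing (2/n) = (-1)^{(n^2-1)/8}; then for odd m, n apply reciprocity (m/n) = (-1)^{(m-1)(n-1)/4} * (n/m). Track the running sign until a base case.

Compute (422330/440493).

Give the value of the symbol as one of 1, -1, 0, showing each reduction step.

-1

factor out 2^1: 422330 = 2^1·211165; with 440493 mod 8 = 5, (2/440493) = -1; sign now -1; continue with (211165/440493)
flip (211165/440493) -> (440493/211165): both odd, 211165 mod 4 = 1, 440493 mod 4 = 1, so the flip contributes +1; sign now -1
(440493/211165): 440493 mod 211165 = 18163, so (440493/211165) = (18163/211165)
flip (18163/211165) -> (211165/18163): both odd, 18163 mod 4 = 3, 211165 mod 4 = 1, so the flip contributes +1; sign now -1
(211165/18163): 211165 mod 18163 = 11372, so (211165/18163) = (11372/18163)
factor out 2^2: 11372 = 2^2·2843; with 18163 mod 8 = 3, (2/18163) = -1; sign now -1; continue with (2843/18163)
flip (2843/18163) -> (18163/2843): both odd, 2843 mod 4 = 3, 18163 mod 4 = 3, so the flip contributes -1; sign now +1
(18163/2843): 18163 mod 2843 = 1105, so (18163/2843) = (1105/2843)
flip (1105/2843) -> (2843/1105): both odd, 1105 mod 4 = 1, 2843 mod 4 = 3, so the flip contributes +1; sign now +1
(2843/1105): 2843 mod 1105 = 633, so (2843/1105) = (633/1105)
flip (633/1105) -> (1105/633): both odd, 633 mod 4 = 1, 1105 mod 4 = 1, so the flip contributes +1; sign now +1
(1105/633): 1105 mod 633 = 472, so (1105/633) = (472/633)
factor out 2^3: 472 = 2^3·59; with 633 mod 8 = 1, (2/633) = +1; sign now +1; continue with (59/633)
flip (59/633) -> (633/59): both odd, 59 mod 4 = 3, 633 mod 4 = 1, so the flip contributes +1; sign now +1
(633/59): 633 mod 59 = 43, so (633/59) = (43/59)
flip (43/59) -> (59/43): both odd, 43 mod 4 = 3, 59 mod 4 = 3, so the flip contributes -1; sign now -1
(59/43): 59 mod 43 = 16, so (59/43) = (16/43)
factor out 2^4: 16 = 2^4·1; with 43 mod 8 = 3, (2/43) = -1; sign now -1; continue with (1/43)
reached (1/43) = 1, so the symbol is -1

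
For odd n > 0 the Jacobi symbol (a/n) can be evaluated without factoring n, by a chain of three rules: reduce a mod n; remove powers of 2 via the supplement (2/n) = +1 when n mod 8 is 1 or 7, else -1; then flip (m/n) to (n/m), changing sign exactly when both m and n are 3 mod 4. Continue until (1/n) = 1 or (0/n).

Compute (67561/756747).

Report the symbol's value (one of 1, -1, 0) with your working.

-1

flip (67561/756747) -> (756747/67561): both odd, 67561 mod 4 = 1, 756747 mod 4 = 3, so the flip contributes +1; sign now +1
(756747/67561): 756747 mod 67561 = 13576, so (756747/67561) = (13576/67561)
factor out 2^3: 13576 = 2^3·1697; with 67561 mod 8 = 1, (2/67561) = +1; sign now +1; continue with (1697/67561)
flip (1697/67561) -> (67561/1697): both odd, 1697 mod 4 = 1, 67561 mod 4 = 1, so the flip contributes +1; sign now +1
(67561/1697): 67561 mod 1697 = 1378, so (67561/1697) = (1378/1697)
factor out 2^1: 1378 = 2^1·689; with 1697 mod 8 = 1, (2/1697) = +1; sign now +1; continue with (689/1697)
flip (689/1697) -> (1697/689): both odd, 689 mod 4 = 1, 1697 mod 4 = 1, so the flip contributes +1; sign now +1
(1697/689): 1697 mod 689 = 319, so (1697/689) = (319/689)
flip (319/689) -> (689/319): both odd, 319 mod 4 = 3, 689 mod 4 = 1, so the flip contributes +1; sign now +1
(689/319): 689 mod 319 = 51, so (689/319) = (51/319)
flip (51/319) -> (319/51): both odd, 51 mod 4 = 3, 319 mod 4 = 3, so the flip contributes -1; sign now -1
(319/51): 319 mod 51 = 13, so (319/51) = (13/51)
flip (13/51) -> (51/13): both odd, 13 mod 4 = 1, 51 mod 4 = 3, so the flip contributes +1; sign now -1
(51/13): 51 mod 13 = 12, so (51/13) = (12/13)
factor out 2^2: 12 = 2^2·3; with 13 mod 8 = 5, (2/13) = -1; sign now -1; continue with (3/13)
flip (3/13) -> (13/3): both odd, 3 mod 4 = 3, 13 mod 4 = 1, so the flip contributes +1; sign now -1
(13/3): 13 mod 3 = 1, so (13/3) = (1/3)
reached (1/3) = 1, so the symbol is -1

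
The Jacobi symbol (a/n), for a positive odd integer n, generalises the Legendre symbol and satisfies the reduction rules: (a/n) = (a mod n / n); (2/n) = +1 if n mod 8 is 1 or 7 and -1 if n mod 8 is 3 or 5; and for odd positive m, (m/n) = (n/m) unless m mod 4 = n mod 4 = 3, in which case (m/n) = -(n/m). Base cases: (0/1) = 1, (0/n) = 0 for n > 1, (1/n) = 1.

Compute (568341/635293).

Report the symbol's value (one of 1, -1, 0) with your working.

reciprocity: (568341/635293) = +1·(635293/568341) since 568341 mod 4 = 1, 635293 mod 4 = 1; sign now +1
(635293/568341) = (66952/568341)   [reduce mod 568341]
66952 = 2^3·8369; (2/568341) = -1 since 568341 mod 8 = 5, so (66952/568341) = (-1)^3·(8369/568341); sign now -1
reciprocity: (8369/568341) = +1·(568341/8369) since 8369 mod 4 = 1, 568341 mod 4 = 1; sign now -1
(568341/8369) = (7618/8369)   [reduce mod 8369]
7618 = 2^1·3809; (2/8369) = +1 since 8369 mod 8 = 1, so (7618/8369) = (+1)^1·(3809/8369); sign now -1
reciprocity: (3809/8369) = +1·(8369/3809) since 3809 mod 4 = 1, 8369 mod 4 = 1; sign now -1
(8369/3809) = (751/3809)   [reduce mod 3809]
reciprocity: (751/3809) = +1·(3809/751) since 751 mod 4 = 3, 3809 mod 4 = 1; sign now -1
(3809/751) = (54/751)   [reduce mod 751]
54 = 2^1·27; (2/751) = +1 since 751 mod 8 = 7, so (54/751) = (+1)^1·(27/751); sign now -1
reciprocity: (27/751) = -1·(751/27) since 27 mod 4 = 3, 751 mod 4 = 3; sign now +1
(751/27) = (22/27)   [reduce mod 27]
22 = 2^1·11; (2/27) = -1 since 27 mod 8 = 3, so (22/27) = (-1)^1·(11/27); sign now -1
reciprocity: (11/27) = -1·(27/11) since 11 mod 4 = 3, 27 mod 4 = 3; sign now +1
(27/11) = (5/11)   [reduce mod 11]
reciprocity: (5/11) = +1·(11/5) since 5 mod 4 = 1, 11 mod 4 = 3; sign now +1
(11/5) = (1/5)   [reduce mod 5]
(1/5) = 1; final value = sign = +1

1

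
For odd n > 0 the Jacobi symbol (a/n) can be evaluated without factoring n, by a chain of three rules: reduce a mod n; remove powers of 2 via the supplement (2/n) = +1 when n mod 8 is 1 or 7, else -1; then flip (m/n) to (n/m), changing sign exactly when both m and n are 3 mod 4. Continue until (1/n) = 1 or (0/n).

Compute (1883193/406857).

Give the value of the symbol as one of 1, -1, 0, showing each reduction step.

(1883193/406857): 1883193 mod 406857 = 255765, so (1883193/406857) = (255765/406857)
flip (255765/406857) -> (406857/255765): both odd, 255765 mod 4 = 1, 406857 mod 4 = 1, so the flip contributes +1; sign now +1
(406857/255765): 406857 mod 255765 = 151092, so (406857/255765) = (151092/255765)
factor out 2^2: 151092 = 2^2·37773; with 255765 mod 8 = 5, (2/255765) = -1; sign now +1; continue with (37773/255765)
flip (37773/255765) -> (255765/37773): both odd, 37773 mod 4 = 1, 255765 mod 4 = 1, so the flip contributes +1; sign now +1
(255765/37773): 255765 mod 37773 = 29127, so (255765/37773) = (29127/37773)
flip (29127/37773) -> (37773/29127): both odd, 29127 mod 4 = 3, 37773 mod 4 = 1, so the flip contributes +1; sign now +1
(37773/29127): 37773 mod 29127 = 8646, so (37773/29127) = (8646/29127)
factor out 2^1: 8646 = 2^1·4323; with 29127 mod 8 = 7, (2/29127) = +1; sign now +1; continue with (4323/29127)
flip (4323/29127) -> (29127/4323): both odd, 4323 mod 4 = 3, 29127 mod 4 = 3, so the flip contributes -1; sign now -1
(29127/4323): 29127 mod 4323 = 3189, so (29127/4323) = (3189/4323)
flip (3189/4323) -> (4323/3189): both odd, 3189 mod 4 = 1, 4323 mod 4 = 3, so the flip contributes +1; sign now -1
(4323/3189): 4323 mod 3189 = 1134, so (4323/3189) = (1134/3189)
factor out 2^1: 1134 = 2^1·567; with 3189 mod 8 = 5, (2/3189) = -1; sign now +1; continue with (567/3189)
flip (567/3189) -> (3189/567): both odd, 567 mod 4 = 3, 3189 mod 4 = 1, so the flip contributes +1; sign now +1
(3189/567): 3189 mod 567 = 354, so (3189/567) = (354/567)
factor out 2^1: 354 = 2^1·177; with 567 mod 8 = 7, (2/567) = +1; sign now +1; continue with (177/567)
flip (177/567) -> (567/177): both odd, 177 mod 4 = 1, 567 mod 4 = 3, so the flip contributes +1; sign now +1
(567/177): 567 mod 177 = 36, so (567/177) = (36/177)
factor out 2^2: 36 = 2^2·9; with 177 mod 8 = 1, (2/177) = +1; sign now +1; continue with (9/177)
flip (9/177) -> (177/9): both odd, 9 mod 4 = 1, 177 mod 4 = 1, so the flip contributes +1; sign now +1
(177/9): 177 mod 9 = 6, so (177/9) = (6/9)
factor out 2^1: 6 = 2^1·3; with 9 mod 8 = 1, (2/9) = +1; sign now +1; continue with (3/9)
flip (3/9) -> (9/3): both odd, 3 mod 4 = 3, 9 mod 4 = 1, so the flip contributes +1; sign now +1
(9/3): 9 mod 3 = 0, so (9/3) = (0/3)
reached (0/3); gcd(a, n) > 1, so (0/3) = 0 and the symbol is 0

0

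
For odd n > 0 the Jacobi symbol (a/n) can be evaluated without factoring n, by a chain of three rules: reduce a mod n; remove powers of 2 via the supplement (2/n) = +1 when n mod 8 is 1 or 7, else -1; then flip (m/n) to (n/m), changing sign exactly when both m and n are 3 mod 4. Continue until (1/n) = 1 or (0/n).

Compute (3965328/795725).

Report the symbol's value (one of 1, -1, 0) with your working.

(3965328/795725): 3965328 mod 795725 = 782428, so (3965328/795725) = (782428/795725)
factor out 2^2: 782428 = 2^2·195607; with 795725 mod 8 = 5, (2/795725) = -1; sign now +1; continue with (195607/795725)
flip (195607/795725) -> (795725/195607): both odd, 195607 mod 4 = 3, 795725 mod 4 = 1, so the flip contributes +1; sign now +1
(795725/195607): 795725 mod 195607 = 13297, so (795725/195607) = (13297/195607)
flip (13297/195607) -> (195607/13297): both odd, 13297 mod 4 = 1, 195607 mod 4 = 3, so the flip contributes +1; sign now +1
(195607/13297): 195607 mod 13297 = 9449, so (195607/13297) = (9449/13297)
flip (9449/13297) -> (13297/9449): both odd, 9449 mod 4 = 1, 13297 mod 4 = 1, so the flip contributes +1; sign now +1
(13297/9449): 13297 mod 9449 = 3848, so (13297/9449) = (3848/9449)
factor out 2^3: 3848 = 2^3·481; with 9449 mod 8 = 1, (2/9449) = +1; sign now +1; continue with (481/9449)
flip (481/9449) -> (9449/481): both odd, 481 mod 4 = 1, 9449 mod 4 = 1, so the flip contributes +1; sign now +1
(9449/481): 9449 mod 481 = 310, so (9449/481) = (310/481)
factor out 2^1: 310 = 2^1·155; with 481 mod 8 = 1, (2/481) = +1; sign now +1; continue with (155/481)
flip (155/481) -> (481/155): both odd, 155 mod 4 = 3, 481 mod 4 = 1, so the flip contributes +1; sign now +1
(481/155): 481 mod 155 = 16, so (481/155) = (16/155)
factor out 2^4: 16 = 2^4·1; with 155 mod 8 = 3, (2/155) = -1; sign now +1; continue with (1/155)
reached (1/155) = 1, so the symbol is +1

1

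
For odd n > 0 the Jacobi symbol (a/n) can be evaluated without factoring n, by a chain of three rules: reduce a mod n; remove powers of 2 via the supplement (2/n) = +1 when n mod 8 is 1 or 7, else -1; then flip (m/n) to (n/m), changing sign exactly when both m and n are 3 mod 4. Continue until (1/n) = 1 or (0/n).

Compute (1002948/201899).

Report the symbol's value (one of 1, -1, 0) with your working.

(1002948/201899) = (195352/201899)   [reduce mod 201899]
195352 = 2^3·24419; (2/201899) = -1 since 201899 mod 8 = 3, so (195352/201899) = (-1)^3·(24419/201899); sign now -1
reciprocity: (24419/201899) = -1·(201899/24419) since 24419 mod 4 = 3, 201899 mod 4 = 3; sign now +1
(201899/24419) = (6547/24419)   [reduce mod 24419]
reciprocity: (6547/24419) = -1·(24419/6547) since 6547 mod 4 = 3, 24419 mod 4 = 3; sign now -1
(24419/6547) = (4778/6547)   [reduce mod 6547]
4778 = 2^1·2389; (2/6547) = -1 since 6547 mod 8 = 3, so (4778/6547) = (-1)^1·(2389/6547); sign now +1
reciprocity: (2389/6547) = +1·(6547/2389) since 2389 mod 4 = 1, 6547 mod 4 = 3; sign now +1
(6547/2389) = (1769/2389)   [reduce mod 2389]
reciprocity: (1769/2389) = +1·(2389/1769) since 1769 mod 4 = 1, 2389 mod 4 = 1; sign now +1
(2389/1769) = (620/1769)   [reduce mod 1769]
620 = 2^2·155; (2/1769) = +1 since 1769 mod 8 = 1, so (620/1769) = (+1)^2·(155/1769); sign now +1
reciprocity: (155/1769) = +1·(1769/155) since 155 mod 4 = 3, 1769 mod 4 = 1; sign now +1
(1769/155) = (64/155)   [reduce mod 155]
64 = 2^6·1; (2/155) = -1 since 155 mod 8 = 3, so (64/155) = (-1)^6·(1/155); sign now +1
(1/155) = 1; final value = sign = +1

1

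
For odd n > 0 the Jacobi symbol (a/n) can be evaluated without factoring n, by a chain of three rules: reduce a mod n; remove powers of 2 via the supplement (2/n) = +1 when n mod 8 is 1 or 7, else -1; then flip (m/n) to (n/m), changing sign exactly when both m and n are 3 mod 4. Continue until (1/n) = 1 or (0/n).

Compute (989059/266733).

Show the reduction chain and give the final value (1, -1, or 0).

(989059/266733): 989059 mod 266733 = 188860, so (989059/266733) = (188860/266733)
factor out 2^2: 188860 = 2^2·47215; with 266733 mod 8 = 5, (2/266733) = -1; sign now +1; continue with (47215/266733)
flip (47215/266733) -> (266733/47215): both odd, 47215 mod 4 = 3, 266733 mod 4 = 1, so the flip contributes +1; sign now +1
(266733/47215): 266733 mod 47215 = 30658, so (266733/47215) = (30658/47215)
factor out 2^1: 30658 = 2^1·15329; with 47215 mod 8 = 7, (2/47215) = +1; sign now +1; continue with (15329/47215)
flip (15329/47215) -> (47215/15329): both odd, 15329 mod 4 = 1, 47215 mod 4 = 3, so the flip contributes +1; sign now +1
(47215/15329): 47215 mod 15329 = 1228, so (47215/15329) = (1228/15329)
factor out 2^2: 1228 = 2^2·307; with 15329 mod 8 = 1, (2/15329) = +1; sign now +1; continue with (307/15329)
flip (307/15329) -> (15329/307): both odd, 307 mod 4 = 3, 15329 mod 4 = 1, so the flip contributes +1; sign now +1
(15329/307): 15329 mod 307 = 286, so (15329/307) = (286/307)
factor out 2^1: 286 = 2^1·143; with 307 mod 8 = 3, (2/307) = -1; sign now -1; continue with (143/307)
flip (143/307) -> (307/143): both odd, 143 mod 4 = 3, 307 mod 4 = 3, so the flip contributes -1; sign now +1
(307/143): 307 mod 143 = 21, so (307/143) = (21/143)
flip (21/143) -> (143/21): both odd, 21 mod 4 = 1, 143 mod 4 = 3, so the flip contributes +1; sign now +1
(143/21): 143 mod 21 = 17, so (143/21) = (17/21)
flip (17/21) -> (21/17): both odd, 17 mod 4 = 1, 21 mod 4 = 1, so the flip contributes +1; sign now +1
(21/17): 21 mod 17 = 4, so (21/17) = (4/17)
factor out 2^2: 4 = 2^2·1; with 17 mod 8 = 1, (2/17) = +1; sign now +1; continue with (1/17)
reached (1/17) = 1, so the symbol is +1

1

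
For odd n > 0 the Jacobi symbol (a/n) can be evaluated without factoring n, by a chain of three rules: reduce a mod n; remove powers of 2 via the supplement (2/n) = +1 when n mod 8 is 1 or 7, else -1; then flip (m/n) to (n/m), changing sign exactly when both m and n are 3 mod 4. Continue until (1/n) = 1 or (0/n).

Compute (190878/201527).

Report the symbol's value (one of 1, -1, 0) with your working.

-1

190878 = 2^1·95439; (2/201527) = +1 since 201527 mod 8 = 7, so (190878/201527) = (+1)^1·(95439/201527); sign now +1
reciprocity: (95439/201527) = -1·(201527/95439) since 95439 mod 4 = 3, 201527 mod 4 = 3; sign now -1
(201527/95439) = (10649/95439)   [reduce mod 95439]
reciprocity: (10649/95439) = +1·(95439/10649) since 10649 mod 4 = 1, 95439 mod 4 = 3; sign now -1
(95439/10649) = (10247/10649)   [reduce mod 10649]
reciprocity: (10247/10649) = +1·(10649/10247) since 10247 mod 4 = 3, 10649 mod 4 = 1; sign now -1
(10649/10247) = (402/10247)   [reduce mod 10247]
402 = 2^1·201; (2/10247) = +1 since 10247 mod 8 = 7, so (402/10247) = (+1)^1·(201/10247); sign now -1
reciprocity: (201/10247) = +1·(10247/201) since 201 mod 4 = 1, 10247 mod 4 = 3; sign now -1
(10247/201) = (197/201)   [reduce mod 201]
reciprocity: (197/201) = +1·(201/197) since 197 mod 4 = 1, 201 mod 4 = 1; sign now -1
(201/197) = (4/197)   [reduce mod 197]
4 = 2^2·1; (2/197) = -1 since 197 mod 8 = 5, so (4/197) = (-1)^2·(1/197); sign now -1
(1/197) = 1; final value = sign = -1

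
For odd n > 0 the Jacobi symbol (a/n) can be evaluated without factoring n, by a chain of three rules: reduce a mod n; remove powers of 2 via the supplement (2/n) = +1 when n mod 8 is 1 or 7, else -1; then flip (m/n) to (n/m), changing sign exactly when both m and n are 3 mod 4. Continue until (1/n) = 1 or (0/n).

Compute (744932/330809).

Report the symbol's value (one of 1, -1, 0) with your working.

-1

(744932/330809) = (83314/330809)   [reduce mod 330809]
83314 = 2^1·41657; (2/330809) = +1 since 330809 mod 8 = 1, so (83314/330809) = (+1)^1·(41657/330809); sign now +1
reciprocity: (41657/330809) = +1·(330809/41657) since 41657 mod 4 = 1, 330809 mod 4 = 1; sign now +1
(330809/41657) = (39210/41657)   [reduce mod 41657]
39210 = 2^1·19605; (2/41657) = +1 since 41657 mod 8 = 1, so (39210/41657) = (+1)^1·(19605/41657); sign now +1
reciprocity: (19605/41657) = +1·(41657/19605) since 19605 mod 4 = 1, 41657 mod 4 = 1; sign now +1
(41657/19605) = (2447/19605)   [reduce mod 19605]
reciprocity: (2447/19605) = +1·(19605/2447) since 2447 mod 4 = 3, 19605 mod 4 = 1; sign now +1
(19605/2447) = (29/2447)   [reduce mod 2447]
reciprocity: (29/2447) = +1·(2447/29) since 29 mod 4 = 1, 2447 mod 4 = 3; sign now +1
(2447/29) = (11/29)   [reduce mod 29]
reciprocity: (11/29) = +1·(29/11) since 11 mod 4 = 3, 29 mod 4 = 1; sign now +1
(29/11) = (7/11)   [reduce mod 11]
reciprocity: (7/11) = -1·(11/7) since 7 mod 4 = 3, 11 mod 4 = 3; sign now -1
(11/7) = (4/7)   [reduce mod 7]
4 = 2^2·1; (2/7) = +1 since 7 mod 8 = 7, so (4/7) = (+1)^2·(1/7); sign now -1
(1/7) = 1; final value = sign = -1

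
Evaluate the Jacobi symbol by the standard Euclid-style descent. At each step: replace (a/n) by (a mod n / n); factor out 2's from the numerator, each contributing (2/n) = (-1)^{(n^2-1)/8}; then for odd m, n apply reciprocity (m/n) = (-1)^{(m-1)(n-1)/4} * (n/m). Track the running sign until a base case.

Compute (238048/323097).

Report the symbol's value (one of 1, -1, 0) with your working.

1

factor out 2^5: 238048 = 2^5·7439; with 323097 mod 8 = 1, (2/323097) = +1; sign now +1; continue with (7439/323097)
flip (7439/323097) -> (323097/7439): both odd, 7439 mod 4 = 3, 323097 mod 4 = 1, so the flip contributes +1; sign now +1
(323097/7439): 323097 mod 7439 = 3220, so (323097/7439) = (3220/7439)
factor out 2^2: 3220 = 2^2·805; with 7439 mod 8 = 7, (2/7439) = +1; sign now +1; continue with (805/7439)
flip (805/7439) -> (7439/805): both odd, 805 mod 4 = 1, 7439 mod 4 = 3, so the flip contributes +1; sign now +1
(7439/805): 7439 mod 805 = 194, so (7439/805) = (194/805)
factor out 2^1: 194 = 2^1·97; with 805 mod 8 = 5, (2/805) = -1; sign now -1; continue with (97/805)
flip (97/805) -> (805/97): both odd, 97 mod 4 = 1, 805 mod 4 = 1, so the flip contributes +1; sign now -1
(805/97): 805 mod 97 = 29, so (805/97) = (29/97)
flip (29/97) -> (97/29): both odd, 29 mod 4 = 1, 97 mod 4 = 1, so the flip contributes +1; sign now -1
(97/29): 97 mod 29 = 10, so (97/29) = (10/29)
factor out 2^1: 10 = 2^1·5; with 29 mod 8 = 5, (2/29) = -1; sign now +1; continue with (5/29)
flip (5/29) -> (29/5): both odd, 5 mod 4 = 1, 29 mod 4 = 1, so the flip contributes +1; sign now +1
(29/5): 29 mod 5 = 4, so (29/5) = (4/5)
factor out 2^2: 4 = 2^2·1; with 5 mod 8 = 5, (2/5) = -1; sign now +1; continue with (1/5)
reached (1/5) = 1, so the symbol is +1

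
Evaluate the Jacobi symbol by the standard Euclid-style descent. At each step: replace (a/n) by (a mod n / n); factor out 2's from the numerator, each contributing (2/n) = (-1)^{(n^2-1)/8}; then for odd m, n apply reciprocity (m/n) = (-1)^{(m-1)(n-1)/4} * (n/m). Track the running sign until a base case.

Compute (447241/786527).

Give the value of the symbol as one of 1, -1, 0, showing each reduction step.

reciprocity: (447241/786527) = +1·(786527/447241) since 447241 mod 4 = 1, 786527 mod 4 = 3; sign now +1
(786527/447241) = (339286/447241)   [reduce mod 447241]
339286 = 2^1·169643; (2/447241) = +1 since 447241 mod 8 = 1, so (339286/447241) = (+1)^1·(169643/447241); sign now +1
reciprocity: (169643/447241) = +1·(447241/169643) since 169643 mod 4 = 3, 447241 mod 4 = 1; sign now +1
(447241/169643) = (107955/169643)   [reduce mod 169643]
reciprocity: (107955/169643) = -1·(169643/107955) since 107955 mod 4 = 3, 169643 mod 4 = 3; sign now -1
(169643/107955) = (61688/107955)   [reduce mod 107955]
61688 = 2^3·7711; (2/107955) = -1 since 107955 mod 8 = 3, so (61688/107955) = (-1)^3·(7711/107955); sign now +1
reciprocity: (7711/107955) = -1·(107955/7711) since 7711 mod 4 = 3, 107955 mod 4 = 3; sign now -1
(107955/7711) = (1/7711)   [reduce mod 7711]
(1/7711) = 1; final value = sign = -1

-1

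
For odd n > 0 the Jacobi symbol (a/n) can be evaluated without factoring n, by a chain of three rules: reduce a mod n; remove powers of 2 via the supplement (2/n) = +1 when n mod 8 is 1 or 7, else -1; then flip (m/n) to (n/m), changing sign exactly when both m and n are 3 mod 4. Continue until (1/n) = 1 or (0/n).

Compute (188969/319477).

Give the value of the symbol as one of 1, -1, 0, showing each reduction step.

reciprocity: (188969/319477) = +1·(319477/188969) since 188969 mod 4 = 1, 319477 mod 4 = 1; sign now +1
(319477/188969) = (130508/188969)   [reduce mod 188969]
130508 = 2^2·32627; (2/188969) = +1 since 188969 mod 8 = 1, so (130508/188969) = (+1)^2·(32627/188969); sign now +1
reciprocity: (32627/188969) = +1·(188969/32627) since 32627 mod 4 = 3, 188969 mod 4 = 1; sign now +1
(188969/32627) = (25834/32627)   [reduce mod 32627]
25834 = 2^1·12917; (2/32627) = -1 since 32627 mod 8 = 3, so (25834/32627) = (-1)^1·(12917/32627); sign now -1
reciprocity: (12917/32627) = +1·(32627/12917) since 12917 mod 4 = 1, 32627 mod 4 = 3; sign now -1
(32627/12917) = (6793/12917)   [reduce mod 12917]
reciprocity: (6793/12917) = +1·(12917/6793) since 6793 mod 4 = 1, 12917 mod 4 = 1; sign now -1
(12917/6793) = (6124/6793)   [reduce mod 6793]
6124 = 2^2·1531; (2/6793) = +1 since 6793 mod 8 = 1, so (6124/6793) = (+1)^2·(1531/6793); sign now -1
reciprocity: (1531/6793) = +1·(6793/1531) since 1531 mod 4 = 3, 6793 mod 4 = 1; sign now -1
(6793/1531) = (669/1531)   [reduce mod 1531]
reciprocity: (669/1531) = +1·(1531/669) since 669 mod 4 = 1, 1531 mod 4 = 3; sign now -1
(1531/669) = (193/669)   [reduce mod 669]
reciprocity: (193/669) = +1·(669/193) since 193 mod 4 = 1, 669 mod 4 = 1; sign now -1
(669/193) = (90/193)   [reduce mod 193]
90 = 2^1·45; (2/193) = +1 since 193 mod 8 = 1, so (90/193) = (+1)^1·(45/193); sign now -1
reciprocity: (45/193) = +1·(193/45) since 45 mod 4 = 1, 193 mod 4 = 1; sign now -1
(193/45) = (13/45)   [reduce mod 45]
reciprocity: (13/45) = +1·(45/13) since 13 mod 4 = 1, 45 mod 4 = 1; sign now -1
(45/13) = (6/13)   [reduce mod 13]
6 = 2^1·3; (2/13) = -1 since 13 mod 8 = 5, so (6/13) = (-1)^1·(3/13); sign now +1
reciprocity: (3/13) = +1·(13/3) since 3 mod 4 = 3, 13 mod 4 = 1; sign now +1
(13/3) = (1/3)   [reduce mod 3]
(1/3) = 1; final value = sign = +1

1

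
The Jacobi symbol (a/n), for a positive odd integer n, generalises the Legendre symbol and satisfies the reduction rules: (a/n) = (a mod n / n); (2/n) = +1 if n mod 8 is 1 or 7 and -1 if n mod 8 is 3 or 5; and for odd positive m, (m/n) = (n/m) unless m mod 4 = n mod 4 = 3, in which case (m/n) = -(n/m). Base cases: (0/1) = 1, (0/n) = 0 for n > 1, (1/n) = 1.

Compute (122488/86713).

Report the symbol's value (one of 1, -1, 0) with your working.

(122488/86713): 122488 mod 86713 = 35775, so (122488/86713) = (35775/86713)
flip (35775/86713) -> (86713/35775): both odd, 35775 mod 4 = 3, 86713 mod 4 = 1, so the flip contributes +1; sign now +1
(86713/35775): 86713 mod 35775 = 15163, so (86713/35775) = (15163/35775)
flip (15163/35775) -> (35775/15163): both odd, 15163 mod 4 = 3, 35775 mod 4 = 3, so the flip contributes -1; sign now -1
(35775/15163): 35775 mod 15163 = 5449, so (35775/15163) = (5449/15163)
flip (5449/15163) -> (15163/5449): both odd, 5449 mod 4 = 1, 15163 mod 4 = 3, so the flip contributes +1; sign now -1
(15163/5449): 15163 mod 5449 = 4265, so (15163/5449) = (4265/5449)
flip (4265/5449) -> (5449/4265): both odd, 4265 mod 4 = 1, 5449 mod 4 = 1, so the flip contributes +1; sign now -1
(5449/4265): 5449 mod 4265 = 1184, so (5449/4265) = (1184/4265)
factor out 2^5: 1184 = 2^5·37; with 4265 mod 8 = 1, (2/4265) = +1; sign now -1; continue with (37/4265)
flip (37/4265) -> (4265/37): both odd, 37 mod 4 = 1, 4265 mod 4 = 1, so the flip contributes +1; sign now -1
(4265/37): 4265 mod 37 = 10, so (4265/37) = (10/37)
factor out 2^1: 10 = 2^1·5; with 37 mod 8 = 5, (2/37) = -1; sign now +1; continue with (5/37)
flip (5/37) -> (37/5): both odd, 5 mod 4 = 1, 37 mod 4 = 1, so the flip contributes +1; sign now +1
(37/5): 37 mod 5 = 2, so (37/5) = (2/5)
factor out 2^1: 2 = 2^1·1; with 5 mod 8 = 5, (2/5) = -1; sign now -1; continue with (1/5)
reached (1/5) = 1, so the symbol is -1

-1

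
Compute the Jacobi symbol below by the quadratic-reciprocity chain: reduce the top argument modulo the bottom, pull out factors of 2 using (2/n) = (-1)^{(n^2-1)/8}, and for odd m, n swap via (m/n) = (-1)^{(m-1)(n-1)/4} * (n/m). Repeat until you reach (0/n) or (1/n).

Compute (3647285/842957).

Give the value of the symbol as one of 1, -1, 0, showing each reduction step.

(3647285/842957): 3647285 mod 842957 = 275457, so (3647285/842957) = (275457/842957)
flip (275457/842957) -> (842957/275457): both odd, 275457 mod 4 = 1, 842957 mod 4 = 1, so the flip contributes +1; sign now +1
(842957/275457): 842957 mod 275457 = 16586, so (842957/275457) = (16586/275457)
factor out 2^1: 16586 = 2^1·8293; with 275457 mod 8 = 1, (2/275457) = +1; sign now +1; continue with (8293/275457)
flip (8293/275457) -> (275457/8293): both odd, 8293 mod 4 = 1, 275457 mod 4 = 1, so the flip contributes +1; sign now +1
(275457/8293): 275457 mod 8293 = 1788, so (275457/8293) = (1788/8293)
factor out 2^2: 1788 = 2^2·447; with 8293 mod 8 = 5, (2/8293) = -1; sign now +1; continue with (447/8293)
flip (447/8293) -> (8293/447): both odd, 447 mod 4 = 3, 8293 mod 4 = 1, so the flip contributes +1; sign now +1
(8293/447): 8293 mod 447 = 247, so (8293/447) = (247/447)
flip (247/447) -> (447/247): both odd, 247 mod 4 = 3, 447 mod 4 = 3, so the flip contributes -1; sign now -1
(447/247): 447 mod 247 = 200, so (447/247) = (200/247)
factor out 2^3: 200 = 2^3·25; with 247 mod 8 = 7, (2/247) = +1; sign now -1; continue with (25/247)
flip (25/247) -> (247/25): both odd, 25 mod 4 = 1, 247 mod 4 = 3, so the flip contributes +1; sign now -1
(247/25): 247 mod 25 = 22, so (247/25) = (22/25)
factor out 2^1: 22 = 2^1·11; with 25 mod 8 = 1, (2/25) = +1; sign now -1; continue with (11/25)
flip (11/25) -> (25/11): both odd, 11 mod 4 = 3, 25 mod 4 = 1, so the flip contributes +1; sign now -1
(25/11): 25 mod 11 = 3, so (25/11) = (3/11)
flip (3/11) -> (11/3): both odd, 3 mod 4 = 3, 11 mod 4 = 3, so the flip contributes -1; sign now +1
(11/3): 11 mod 3 = 2, so (11/3) = (2/3)
factor out 2^1: 2 = 2^1·1; with 3 mod 8 = 3, (2/3) = -1; sign now -1; continue with (1/3)
reached (1/3) = 1, so the symbol is -1

-1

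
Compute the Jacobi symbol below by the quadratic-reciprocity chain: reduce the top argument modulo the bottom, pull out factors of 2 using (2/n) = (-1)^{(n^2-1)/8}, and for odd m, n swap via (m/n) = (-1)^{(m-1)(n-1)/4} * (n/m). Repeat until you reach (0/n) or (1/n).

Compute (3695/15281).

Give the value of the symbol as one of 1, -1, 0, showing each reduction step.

reciprocity: (3695/15281) = +1·(15281/3695) since 3695 mod 4 = 3, 15281 mod 4 = 1; sign now +1
(15281/3695) = (501/3695)   [reduce mod 3695]
reciprocity: (501/3695) = +1·(3695/501) since 501 mod 4 = 1, 3695 mod 4 = 3; sign now +1
(3695/501) = (188/501)   [reduce mod 501]
188 = 2^2·47; (2/501) = -1 since 501 mod 8 = 5, so (188/501) = (-1)^2·(47/501); sign now +1
reciprocity: (47/501) = +1·(501/47) since 47 mod 4 = 3, 501 mod 4 = 1; sign now +1
(501/47) = (31/47)   [reduce mod 47]
reciprocity: (31/47) = -1·(47/31) since 31 mod 4 = 3, 47 mod 4 = 3; sign now -1
(47/31) = (16/31)   [reduce mod 31]
16 = 2^4·1; (2/31) = +1 since 31 mod 8 = 7, so (16/31) = (+1)^4·(1/31); sign now -1
(1/31) = 1; final value = sign = -1

-1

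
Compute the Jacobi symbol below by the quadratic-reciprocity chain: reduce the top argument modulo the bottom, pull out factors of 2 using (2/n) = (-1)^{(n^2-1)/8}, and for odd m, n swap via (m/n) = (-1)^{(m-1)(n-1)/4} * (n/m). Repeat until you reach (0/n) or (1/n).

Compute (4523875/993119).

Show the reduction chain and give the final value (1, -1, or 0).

1

(4523875/993119): 4523875 mod 993119 = 551399, so (4523875/993119) = (551399/993119)
flip (551399/993119) -> (993119/551399): both odd, 551399 mod 4 = 3, 993119 mod 4 = 3, so the flip contributes -1; sign now -1
(993119/551399): 993119 mod 551399 = 441720, so (993119/551399) = (441720/551399)
factor out 2^3: 441720 = 2^3·55215; with 551399 mod 8 = 7, (2/551399) = +1; sign now -1; continue with (55215/551399)
flip (55215/551399) -> (551399/55215): both odd, 55215 mod 4 = 3, 551399 mod 4 = 3, so the flip contributes -1; sign now +1
(551399/55215): 551399 mod 55215 = 54464, so (551399/55215) = (54464/55215)
factor out 2^6: 54464 = 2^6·851; with 55215 mod 8 = 7, (2/55215) = +1; sign now +1; continue with (851/55215)
flip (851/55215) -> (55215/851): both odd, 851 mod 4 = 3, 55215 mod 4 = 3, so the flip contributes -1; sign now -1
(55215/851): 55215 mod 851 = 751, so (55215/851) = (751/851)
flip (751/851) -> (851/751): both odd, 751 mod 4 = 3, 851 mod 4 = 3, so the flip contributes -1; sign now +1
(851/751): 851 mod 751 = 100, so (851/751) = (100/751)
factor out 2^2: 100 = 2^2·25; with 751 mod 8 = 7, (2/751) = +1; sign now +1; continue with (25/751)
flip (25/751) -> (751/25): both odd, 25 mod 4 = 1, 751 mod 4 = 3, so the flip contributes +1; sign now +1
(751/25): 751 mod 25 = 1, so (751/25) = (1/25)
reached (1/25) = 1, so the symbol is +1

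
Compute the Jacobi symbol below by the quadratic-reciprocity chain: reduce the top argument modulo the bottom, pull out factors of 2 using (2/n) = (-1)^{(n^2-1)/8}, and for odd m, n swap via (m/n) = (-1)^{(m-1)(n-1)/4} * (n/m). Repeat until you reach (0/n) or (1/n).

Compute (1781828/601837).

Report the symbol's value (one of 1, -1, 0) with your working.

(1781828/601837): 1781828 mod 601837 = 578154, so (1781828/601837) = (578154/601837)
factor out 2^1: 578154 = 2^1·289077; with 601837 mod 8 = 5, (2/601837) = -1; sign now -1; continue with (289077/601837)
flip (289077/601837) -> (601837/289077): both odd, 289077 mod 4 = 1, 601837 mod 4 = 1, so the flip contributes +1; sign now -1
(601837/289077): 601837 mod 289077 = 23683, so (601837/289077) = (23683/289077)
flip (23683/289077) -> (289077/23683): both odd, 23683 mod 4 = 3, 289077 mod 4 = 1, so the flip contributes +1; sign now -1
(289077/23683): 289077 mod 23683 = 4881, so (289077/23683) = (4881/23683)
flip (4881/23683) -> (23683/4881): both odd, 4881 mod 4 = 1, 23683 mod 4 = 3, so the flip contributes +1; sign now -1
(23683/4881): 23683 mod 4881 = 4159, so (23683/4881) = (4159/4881)
flip (4159/4881) -> (4881/4159): both odd, 4159 mod 4 = 3, 4881 mod 4 = 1, so the flip contributes +1; sign now -1
(4881/4159): 4881 mod 4159 = 722, so (4881/4159) = (722/4159)
factor out 2^1: 722 = 2^1·361; with 4159 mod 8 = 7, (2/4159) = +1; sign now -1; continue with (361/4159)
flip (361/4159) -> (4159/361): both odd, 361 mod 4 = 1, 4159 mod 4 = 3, so the flip contributes +1; sign now -1
(4159/361): 4159 mod 361 = 188, so (4159/361) = (188/361)
factor out 2^2: 188 = 2^2·47; with 361 mod 8 = 1, (2/361) = +1; sign now -1; continue with (47/361)
flip (47/361) -> (361/47): both odd, 47 mod 4 = 3, 361 mod 4 = 1, so the flip contributes +1; sign now -1
(361/47): 361 mod 47 = 32, so (361/47) = (32/47)
factor out 2^5: 32 = 2^5·1; with 47 mod 8 = 7, (2/47) = +1; sign now -1; continue with (1/47)
reached (1/47) = 1, so the symbol is -1

-1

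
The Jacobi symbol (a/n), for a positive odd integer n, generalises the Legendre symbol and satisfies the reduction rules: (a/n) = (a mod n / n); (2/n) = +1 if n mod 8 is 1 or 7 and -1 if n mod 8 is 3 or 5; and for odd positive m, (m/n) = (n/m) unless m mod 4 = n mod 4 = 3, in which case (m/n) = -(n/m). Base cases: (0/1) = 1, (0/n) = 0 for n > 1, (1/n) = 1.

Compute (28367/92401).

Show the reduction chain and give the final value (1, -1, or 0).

-1

flip (28367/92401) -> (92401/28367): both odd, 28367 mod 4 = 3, 92401 mod 4 = 1, so the flip contributes +1; sign now +1
(92401/28367): 92401 mod 28367 = 7300, so (92401/28367) = (7300/28367)
factor out 2^2: 7300 = 2^2·1825; with 28367 mod 8 = 7, (2/28367) = +1; sign now +1; continue with (1825/28367)
flip (1825/28367) -> (28367/1825): both odd, 1825 mod 4 = 1, 28367 mod 4 = 3, so the flip contributes +1; sign now +1
(28367/1825): 28367 mod 1825 = 992, so (28367/1825) = (992/1825)
factor out 2^5: 992 = 2^5·31; with 1825 mod 8 = 1, (2/1825) = +1; sign now +1; continue with (31/1825)
flip (31/1825) -> (1825/31): both odd, 31 mod 4 = 3, 1825 mod 4 = 1, so the flip contributes +1; sign now +1
(1825/31): 1825 mod 31 = 27, so (1825/31) = (27/31)
flip (27/31) -> (31/27): both odd, 27 mod 4 = 3, 31 mod 4 = 3, so the flip contributes -1; sign now -1
(31/27): 31 mod 27 = 4, so (31/27) = (4/27)
factor out 2^2: 4 = 2^2·1; with 27 mod 8 = 3, (2/27) = -1; sign now -1; continue with (1/27)
reached (1/27) = 1, so the symbol is -1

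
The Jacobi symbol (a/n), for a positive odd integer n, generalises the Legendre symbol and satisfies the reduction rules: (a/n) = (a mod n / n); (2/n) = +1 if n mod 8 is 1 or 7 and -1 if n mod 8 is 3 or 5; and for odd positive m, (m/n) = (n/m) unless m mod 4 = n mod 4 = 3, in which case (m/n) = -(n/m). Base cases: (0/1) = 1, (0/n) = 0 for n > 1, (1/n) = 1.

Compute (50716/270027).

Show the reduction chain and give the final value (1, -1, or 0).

-1

factor out 2^2: 50716 = 2^2·12679; with 270027 mod 8 = 3, (2/270027) = -1; sign now +1; continue with (12679/270027)
flip (12679/270027) -> (270027/12679): both odd, 12679 mod 4 = 3, 270027 mod 4 = 3, so the flip contributes -1; sign now -1
(270027/12679): 270027 mod 12679 = 3768, so (270027/12679) = (3768/12679)
factor out 2^3: 3768 = 2^3·471; with 12679 mod 8 = 7, (2/12679) = +1; sign now -1; continue with (471/12679)
flip (471/12679) -> (12679/471): both odd, 471 mod 4 = 3, 12679 mod 4 = 3, so the flip contributes -1; sign now +1
(12679/471): 12679 mod 471 = 433, so (12679/471) = (433/471)
flip (433/471) -> (471/433): both odd, 433 mod 4 = 1, 471 mod 4 = 3, so the flip contributes +1; sign now +1
(471/433): 471 mod 433 = 38, so (471/433) = (38/433)
factor out 2^1: 38 = 2^1·19; with 433 mod 8 = 1, (2/433) = +1; sign now +1; continue with (19/433)
flip (19/433) -> (433/19): both odd, 19 mod 4 = 3, 433 mod 4 = 1, so the flip contributes +1; sign now +1
(433/19): 433 mod 19 = 15, so (433/19) = (15/19)
flip (15/19) -> (19/15): both odd, 15 mod 4 = 3, 19 mod 4 = 3, so the flip contributes -1; sign now -1
(19/15): 19 mod 15 = 4, so (19/15) = (4/15)
factor out 2^2: 4 = 2^2·1; with 15 mod 8 = 7, (2/15) = +1; sign now -1; continue with (1/15)
reached (1/15) = 1, so the symbol is -1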